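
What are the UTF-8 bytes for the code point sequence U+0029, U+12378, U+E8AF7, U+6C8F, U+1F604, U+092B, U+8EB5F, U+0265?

29 F0 92 8D B8 F3 A8 AB B7 E6 B2 8F F0 9F 98 84 E0 A4 AB F2 8E AD 9F C9 A5

U+0029: 1-byte form → 29.
U+12378: 4-byte form → F0 92 8D B8.
U+E8AF7: 4-byte form → F3 A8 AB B7.
U+6C8F: 3-byte form → E6 B2 8F.
U+1F604: 4-byte form → F0 9F 98 84.
U+092B: 3-byte form → E0 A4 AB.
U+8EB5F: 4-byte form → F2 8E AD 9F.
U+0265: 2-byte form → C9 A5.
Concatenated (25 bytes): 29 F0 92 8D B8 F3 A8 AB B7 E6 B2 8F F0 9F 98 84 E0 A4 AB F2 8E AD 9F C9 A5.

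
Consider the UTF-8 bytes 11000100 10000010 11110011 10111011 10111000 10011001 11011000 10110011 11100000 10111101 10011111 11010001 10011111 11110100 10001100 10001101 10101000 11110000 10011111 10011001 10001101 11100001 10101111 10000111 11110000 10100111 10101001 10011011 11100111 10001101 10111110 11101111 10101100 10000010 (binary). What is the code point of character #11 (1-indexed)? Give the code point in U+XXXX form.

U+FB02

Offset 0: leading byte 0xC4 = 11000100 → 2-byte char #1 = C4 82.
Offset 2: leading byte 0xF3 = 11110011 → 4-byte char #2 = F3 BB B8 99.
Offset 6: leading byte 0xD8 = 11011000 → 2-byte char #3 = D8 B3.
Offset 8: leading byte 0xE0 = 11100000 → 3-byte char #4 = E0 BD 9F.
Offset 11: leading byte 0xD1 = 11010001 → 2-byte char #5 = D1 9F.
Offset 13: leading byte 0xF4 = 11110100 → 4-byte char #6 = F4 8C 8D A8.
Offset 17: leading byte 0xF0 = 11110000 → 4-byte char #7 = F0 9F 99 8D.
Offset 21: leading byte 0xE1 = 11100001 → 3-byte char #8 = E1 AF 87.
Offset 24: leading byte 0xF0 = 11110000 → 4-byte char #9 = F0 A7 A9 9B.
Offset 28: leading byte 0xE7 = 11100111 → 3-byte char #10 = E7 8D BE.
Offset 31: leading byte 0xEF = 11101111 → 3-byte char #11 = EF AC 82.
Leading byte 0xEF = 11101111 matches 1110xxxx → 3-byte sequence.
Byte 1: 0xEF = 11101111, payload 1111 (4 bits).
Byte 2: 0xAC = 10101100 (10xxxxxx ✓), payload 101100.
Byte 3: 0x82 = 10000010 (10xxxxxx ✓), payload 000010.
Concatenate: 1111101100000010 = 0xFB02 (16 bits → U+FB02).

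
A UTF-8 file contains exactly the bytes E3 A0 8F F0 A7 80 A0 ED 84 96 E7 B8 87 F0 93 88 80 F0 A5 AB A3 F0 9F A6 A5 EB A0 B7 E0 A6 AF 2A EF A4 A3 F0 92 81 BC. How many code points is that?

Byte at offset 0: 0xE3 = 11100011 → 3-byte char (#1). Advance 3.
Byte at offset 3: 0xF0 = 11110000 → 4-byte char (#2). Advance 4.
Byte at offset 7: 0xED = 11101101 → 3-byte char (#3). Advance 3.
Byte at offset 10: 0xE7 = 11100111 → 3-byte char (#4). Advance 3.
Byte at offset 13: 0xF0 = 11110000 → 4-byte char (#5). Advance 4.
Byte at offset 17: 0xF0 = 11110000 → 4-byte char (#6). Advance 4.
Byte at offset 21: 0xF0 = 11110000 → 4-byte char (#7). Advance 4.
Byte at offset 25: 0xEB = 11101011 → 3-byte char (#8). Advance 3.
Byte at offset 28: 0xE0 = 11100000 → 3-byte char (#9). Advance 3.
Byte at offset 31: 0x2A = 00101010 → 1-byte char (#10). Advance 1.
Byte at offset 32: 0xEF = 11101111 → 3-byte char (#11). Advance 3.
Byte at offset 35: 0xF0 = 11110000 → 4-byte char (#12). Advance 4.
Reached end at offset 39 after 12 code points.

12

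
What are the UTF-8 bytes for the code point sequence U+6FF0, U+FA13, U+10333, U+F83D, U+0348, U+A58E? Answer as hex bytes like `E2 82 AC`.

U+6FF0: 3-byte form → E6 BF B0.
U+FA13: 3-byte form → EF A8 93.
U+10333: 4-byte form → F0 90 8C B3.
U+F83D: 3-byte form → EF A0 BD.
U+0348: 2-byte form → CD 88.
U+A58E: 3-byte form → EA 96 8E.
Concatenated (18 bytes): E6 BF B0 EF A8 93 F0 90 8C B3 EF A0 BD CD 88 EA 96 8E.

E6 BF B0 EF A8 93 F0 90 8C B3 EF A0 BD CD 88 EA 96 8E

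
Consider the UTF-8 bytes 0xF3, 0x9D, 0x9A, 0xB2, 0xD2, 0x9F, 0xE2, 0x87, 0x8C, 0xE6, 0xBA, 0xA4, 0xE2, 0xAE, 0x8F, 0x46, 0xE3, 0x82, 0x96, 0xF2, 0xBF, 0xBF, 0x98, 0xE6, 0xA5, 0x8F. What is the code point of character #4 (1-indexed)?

U+6EA4

Offset 0: leading byte 0xF3 = 11110011 → 4-byte char #1 = F3 9D 9A B2.
Offset 4: leading byte 0xD2 = 11010010 → 2-byte char #2 = D2 9F.
Offset 6: leading byte 0xE2 = 11100010 → 3-byte char #3 = E2 87 8C.
Offset 9: leading byte 0xE6 = 11100110 → 3-byte char #4 = E6 BA A4.
Leading byte 0xE6 = 11100110 matches 1110xxxx → 3-byte sequence.
Byte 1: 0xE6 = 11100110, payload 0110 (4 bits).
Byte 2: 0xBA = 10111010 (10xxxxxx ✓), payload 111010.
Byte 3: 0xA4 = 10100100 (10xxxxxx ✓), payload 100100.
Concatenate: 0110111010100100 = 0x6EA4 (16 bits → U+6EA4).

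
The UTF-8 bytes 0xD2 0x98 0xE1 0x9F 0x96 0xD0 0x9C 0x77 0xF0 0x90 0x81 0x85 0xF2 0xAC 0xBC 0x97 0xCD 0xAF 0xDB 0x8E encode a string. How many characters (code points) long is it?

8

Byte at offset 0: 0xD2 = 11010010 → 2-byte char (#1). Advance 2.
Byte at offset 2: 0xE1 = 11100001 → 3-byte char (#2). Advance 3.
Byte at offset 5: 0xD0 = 11010000 → 2-byte char (#3). Advance 2.
Byte at offset 7: 0x77 = 01110111 → 1-byte char (#4). Advance 1.
Byte at offset 8: 0xF0 = 11110000 → 4-byte char (#5). Advance 4.
Byte at offset 12: 0xF2 = 11110010 → 4-byte char (#6). Advance 4.
Byte at offset 16: 0xCD = 11001101 → 2-byte char (#7). Advance 2.
Byte at offset 18: 0xDB = 11011011 → 2-byte char (#8). Advance 2.
Reached end at offset 20 after 8 code points.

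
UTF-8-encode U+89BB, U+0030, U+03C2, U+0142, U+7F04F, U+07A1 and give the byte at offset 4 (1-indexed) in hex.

0x30

1-indexed offset 4 is 0-indexed offset 3.
U+89BB → 3-byte form E8 A6 BB at offsets 0–2.
U+0030 → 1-byte form 30 at offsets 3–3.
Offset 3 falls in char 2's range; it's byte 1 of 30 = 0x30.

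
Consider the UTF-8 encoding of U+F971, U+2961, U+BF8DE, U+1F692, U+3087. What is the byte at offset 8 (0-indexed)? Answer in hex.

0xA3

U+F971 → 3-byte form EF A5 B1 at offsets 0–2.
U+2961 → 3-byte form E2 A5 A1 at offsets 3–5.
U+BF8DE → 4-byte form F2 BF A3 9E at offsets 6–9.
Offset 8 falls in char 3's range; it's byte 3 of F2 BF A3 9E = 0xA3.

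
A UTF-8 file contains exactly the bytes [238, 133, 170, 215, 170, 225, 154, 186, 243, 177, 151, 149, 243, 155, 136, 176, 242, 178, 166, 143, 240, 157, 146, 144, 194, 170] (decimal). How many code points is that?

Byte at offset 0: 0xEE = 11101110 → 3-byte char (#1). Advance 3.
Byte at offset 3: 0xD7 = 11010111 → 2-byte char (#2). Advance 2.
Byte at offset 5: 0xE1 = 11100001 → 3-byte char (#3). Advance 3.
Byte at offset 8: 0xF3 = 11110011 → 4-byte char (#4). Advance 4.
Byte at offset 12: 0xF3 = 11110011 → 4-byte char (#5). Advance 4.
Byte at offset 16: 0xF2 = 11110010 → 4-byte char (#6). Advance 4.
Byte at offset 20: 0xF0 = 11110000 → 4-byte char (#7). Advance 4.
Byte at offset 24: 0xC2 = 11000010 → 2-byte char (#8). Advance 2.
Reached end at offset 26 after 8 code points.

8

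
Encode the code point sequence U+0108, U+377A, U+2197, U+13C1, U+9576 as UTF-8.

C4 88 E3 9D BA E2 86 97 E1 8F 81 E9 95 B6

U+0108: 2-byte form → C4 88.
U+377A: 3-byte form → E3 9D BA.
U+2197: 3-byte form → E2 86 97.
U+13C1: 3-byte form → E1 8F 81.
U+9576: 3-byte form → E9 95 B6.
Concatenated (14 bytes): C4 88 E3 9D BA E2 86 97 E1 8F 81 E9 95 B6.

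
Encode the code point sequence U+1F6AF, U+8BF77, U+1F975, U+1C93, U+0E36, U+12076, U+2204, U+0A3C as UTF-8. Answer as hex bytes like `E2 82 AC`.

U+1F6AF: 4-byte form → F0 9F 9A AF.
U+8BF77: 4-byte form → F2 8B BD B7.
U+1F975: 4-byte form → F0 9F A5 B5.
U+1C93: 3-byte form → E1 B2 93.
U+0E36: 3-byte form → E0 B8 B6.
U+12076: 4-byte form → F0 92 81 B6.
U+2204: 3-byte form → E2 88 84.
U+0A3C: 3-byte form → E0 A8 BC.
Concatenated (28 bytes): F0 9F 9A AF F2 8B BD B7 F0 9F A5 B5 E1 B2 93 E0 B8 B6 F0 92 81 B6 E2 88 84 E0 A8 BC.

F0 9F 9A AF F2 8B BD B7 F0 9F A5 B5 E1 B2 93 E0 B8 B6 F0 92 81 B6 E2 88 84 E0 A8 BC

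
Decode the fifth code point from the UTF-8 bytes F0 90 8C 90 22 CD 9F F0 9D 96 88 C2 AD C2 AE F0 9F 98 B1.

U+00AD

Offset 0: leading byte 0xF0 = 11110000 → 4-byte char #1 = F0 90 8C 90.
Offset 4: leading byte 0x22 = 00100010 → 1-byte char #2 = 22.
Offset 5: leading byte 0xCD = 11001101 → 2-byte char #3 = CD 9F.
Offset 7: leading byte 0xF0 = 11110000 → 4-byte char #4 = F0 9D 96 88.
Offset 11: leading byte 0xC2 = 11000010 → 2-byte char #5 = C2 AD.
Leading byte 0xC2 = 11000010 matches 110xxxxx → 2-byte sequence.
Byte 1: 0xC2 = 11000010, payload 00010 (5 bits).
Byte 2: 0xAD = 10101101 (10xxxxxx ✓), payload 101101.
Concatenate: 00010101101 = 0xAD (11 bits → U+00AD).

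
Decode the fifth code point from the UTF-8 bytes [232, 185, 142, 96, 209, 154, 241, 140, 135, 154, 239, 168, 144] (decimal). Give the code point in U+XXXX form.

U+FA10

Offset 0: leading byte 0xE8 = 11101000 → 3-byte char #1 = E8 B9 8E.
Offset 3: leading byte 0x60 = 01100000 → 1-byte char #2 = 60.
Offset 4: leading byte 0xD1 = 11010001 → 2-byte char #3 = D1 9A.
Offset 6: leading byte 0xF1 = 11110001 → 4-byte char #4 = F1 8C 87 9A.
Offset 10: leading byte 0xEF = 11101111 → 3-byte char #5 = EF A8 90.
Leading byte 0xEF = 11101111 matches 1110xxxx → 3-byte sequence.
Byte 1: 0xEF = 11101111, payload 1111 (4 bits).
Byte 2: 0xA8 = 10101000 (10xxxxxx ✓), payload 101000.
Byte 3: 0x90 = 10010000 (10xxxxxx ✓), payload 010000.
Concatenate: 1111101000010000 = 0xFA10 (16 bits → U+FA10).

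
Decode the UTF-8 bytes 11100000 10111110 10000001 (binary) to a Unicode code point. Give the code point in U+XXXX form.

Leading byte 0xE0 = 11100000 matches 1110xxxx → 3-byte sequence.
Byte 1: 0xE0 = 11100000, payload 0000 (4 bits).
Byte 2: 0xBE = 10111110 (10xxxxxx ✓), payload 111110.
Byte 3: 0x81 = 10000001 (10xxxxxx ✓), payload 000001.
Concatenate: 0000111110000001 = 0xF81 (16 bits → U+0F81).

U+0F81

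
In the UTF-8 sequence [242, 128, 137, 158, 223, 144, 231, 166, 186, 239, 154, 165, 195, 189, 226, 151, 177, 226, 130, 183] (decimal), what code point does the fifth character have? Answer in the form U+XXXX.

Offset 0: leading byte 0xF2 = 11110010 → 4-byte char #1 = F2 80 89 9E.
Offset 4: leading byte 0xDF = 11011111 → 2-byte char #2 = DF 90.
Offset 6: leading byte 0xE7 = 11100111 → 3-byte char #3 = E7 A6 BA.
Offset 9: leading byte 0xEF = 11101111 → 3-byte char #4 = EF 9A A5.
Offset 12: leading byte 0xC3 = 11000011 → 2-byte char #5 = C3 BD.
Leading byte 0xC3 = 11000011 matches 110xxxxx → 2-byte sequence.
Byte 1: 0xC3 = 11000011, payload 00011 (5 bits).
Byte 2: 0xBD = 10111101 (10xxxxxx ✓), payload 111101.
Concatenate: 00011111101 = 0xFD (11 bits → U+00FD).

U+00FD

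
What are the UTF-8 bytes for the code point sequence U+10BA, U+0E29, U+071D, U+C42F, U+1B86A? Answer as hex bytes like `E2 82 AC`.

U+10BA: 3-byte form → E1 82 BA.
U+0E29: 3-byte form → E0 B8 A9.
U+071D: 2-byte form → DC 9D.
U+C42F: 3-byte form → EC 90 AF.
U+1B86A: 4-byte form → F0 9B A1 AA.
Concatenated (15 bytes): E1 82 BA E0 B8 A9 DC 9D EC 90 AF F0 9B A1 AA.

E1 82 BA E0 B8 A9 DC 9D EC 90 AF F0 9B A1 AA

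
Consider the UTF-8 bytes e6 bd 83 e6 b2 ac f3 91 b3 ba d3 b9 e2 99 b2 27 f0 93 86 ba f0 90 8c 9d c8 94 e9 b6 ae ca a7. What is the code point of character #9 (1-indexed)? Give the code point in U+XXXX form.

Offset 0: leading byte 0xE6 = 11100110 → 3-byte char #1 = E6 BD 83.
Offset 3: leading byte 0xE6 = 11100110 → 3-byte char #2 = E6 B2 AC.
Offset 6: leading byte 0xF3 = 11110011 → 4-byte char #3 = F3 91 B3 BA.
Offset 10: leading byte 0xD3 = 11010011 → 2-byte char #4 = D3 B9.
Offset 12: leading byte 0xE2 = 11100010 → 3-byte char #5 = E2 99 B2.
Offset 15: leading byte 0x27 = 00100111 → 1-byte char #6 = 27.
Offset 16: leading byte 0xF0 = 11110000 → 4-byte char #7 = F0 93 86 BA.
Offset 20: leading byte 0xF0 = 11110000 → 4-byte char #8 = F0 90 8C 9D.
Offset 24: leading byte 0xC8 = 11001000 → 2-byte char #9 = C8 94.
Leading byte 0xC8 = 11001000 matches 110xxxxx → 2-byte sequence.
Byte 1: 0xC8 = 11001000, payload 01000 (5 bits).
Byte 2: 0x94 = 10010100 (10xxxxxx ✓), payload 010100.
Concatenate: 01000010100 = 0x214 (11 bits → U+0214).

U+0214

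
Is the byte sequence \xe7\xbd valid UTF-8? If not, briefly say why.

Leading byte 0xE7 = 11100111 → 3-byte form, but only 2 bytes are present.

invalid (sequence truncated)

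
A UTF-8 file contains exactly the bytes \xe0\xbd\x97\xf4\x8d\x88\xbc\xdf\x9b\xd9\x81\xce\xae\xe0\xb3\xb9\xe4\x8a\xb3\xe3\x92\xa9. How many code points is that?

8

Byte at offset 0: 0xE0 = 11100000 → 3-byte char (#1). Advance 3.
Byte at offset 3: 0xF4 = 11110100 → 4-byte char (#2). Advance 4.
Byte at offset 7: 0xDF = 11011111 → 2-byte char (#3). Advance 2.
Byte at offset 9: 0xD9 = 11011001 → 2-byte char (#4). Advance 2.
Byte at offset 11: 0xCE = 11001110 → 2-byte char (#5). Advance 2.
Byte at offset 13: 0xE0 = 11100000 → 3-byte char (#6). Advance 3.
Byte at offset 16: 0xE4 = 11100100 → 3-byte char (#7). Advance 3.
Byte at offset 19: 0xE3 = 11100011 → 3-byte char (#8). Advance 3.
Reached end at offset 22 after 8 code points.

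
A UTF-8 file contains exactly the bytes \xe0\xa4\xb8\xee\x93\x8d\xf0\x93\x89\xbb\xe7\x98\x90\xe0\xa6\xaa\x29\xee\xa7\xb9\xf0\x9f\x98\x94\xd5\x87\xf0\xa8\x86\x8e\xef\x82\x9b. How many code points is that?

Byte at offset 0: 0xE0 = 11100000 → 3-byte char (#1). Advance 3.
Byte at offset 3: 0xEE = 11101110 → 3-byte char (#2). Advance 3.
Byte at offset 6: 0xF0 = 11110000 → 4-byte char (#3). Advance 4.
Byte at offset 10: 0xE7 = 11100111 → 3-byte char (#4). Advance 3.
Byte at offset 13: 0xE0 = 11100000 → 3-byte char (#5). Advance 3.
Byte at offset 16: 0x29 = 00101001 → 1-byte char (#6). Advance 1.
Byte at offset 17: 0xEE = 11101110 → 3-byte char (#7). Advance 3.
Byte at offset 20: 0xF0 = 11110000 → 4-byte char (#8). Advance 4.
Byte at offset 24: 0xD5 = 11010101 → 2-byte char (#9). Advance 2.
Byte at offset 26: 0xF0 = 11110000 → 4-byte char (#10). Advance 4.
Byte at offset 30: 0xEF = 11101111 → 3-byte char (#11). Advance 3.
Reached end at offset 33 after 11 code points.

11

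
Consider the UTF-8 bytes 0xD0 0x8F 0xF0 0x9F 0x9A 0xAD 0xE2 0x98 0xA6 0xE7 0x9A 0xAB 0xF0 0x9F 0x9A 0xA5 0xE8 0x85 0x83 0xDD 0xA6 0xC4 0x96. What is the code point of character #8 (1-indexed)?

Offset 0: leading byte 0xD0 = 11010000 → 2-byte char #1 = D0 8F.
Offset 2: leading byte 0xF0 = 11110000 → 4-byte char #2 = F0 9F 9A AD.
Offset 6: leading byte 0xE2 = 11100010 → 3-byte char #3 = E2 98 A6.
Offset 9: leading byte 0xE7 = 11100111 → 3-byte char #4 = E7 9A AB.
Offset 12: leading byte 0xF0 = 11110000 → 4-byte char #5 = F0 9F 9A A5.
Offset 16: leading byte 0xE8 = 11101000 → 3-byte char #6 = E8 85 83.
Offset 19: leading byte 0xDD = 11011101 → 2-byte char #7 = DD A6.
Offset 21: leading byte 0xC4 = 11000100 → 2-byte char #8 = C4 96.
Leading byte 0xC4 = 11000100 matches 110xxxxx → 2-byte sequence.
Byte 1: 0xC4 = 11000100, payload 00100 (5 bits).
Byte 2: 0x96 = 10010110 (10xxxxxx ✓), payload 010110.
Concatenate: 00100010110 = 0x116 (11 bits → U+0116).

U+0116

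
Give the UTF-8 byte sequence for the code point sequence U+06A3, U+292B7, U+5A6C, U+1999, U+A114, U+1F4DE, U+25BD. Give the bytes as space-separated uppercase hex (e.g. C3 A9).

DA A3 F0 A9 8A B7 E5 A9 AC E1 A6 99 EA 84 94 F0 9F 93 9E E2 96 BD

U+06A3: 2-byte form → DA A3.
U+292B7: 4-byte form → F0 A9 8A B7.
U+5A6C: 3-byte form → E5 A9 AC.
U+1999: 3-byte form → E1 A6 99.
U+A114: 3-byte form → EA 84 94.
U+1F4DE: 4-byte form → F0 9F 93 9E.
U+25BD: 3-byte form → E2 96 BD.
Concatenated (22 bytes): DA A3 F0 A9 8A B7 E5 A9 AC E1 A6 99 EA 84 94 F0 9F 93 9E E2 96 BD.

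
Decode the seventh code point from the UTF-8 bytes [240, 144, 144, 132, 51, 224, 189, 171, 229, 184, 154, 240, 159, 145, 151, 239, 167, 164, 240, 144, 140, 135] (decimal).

Offset 0: leading byte 0xF0 = 11110000 → 4-byte char #1 = F0 90 90 84.
Offset 4: leading byte 0x33 = 00110011 → 1-byte char #2 = 33.
Offset 5: leading byte 0xE0 = 11100000 → 3-byte char #3 = E0 BD AB.
Offset 8: leading byte 0xE5 = 11100101 → 3-byte char #4 = E5 B8 9A.
Offset 11: leading byte 0xF0 = 11110000 → 4-byte char #5 = F0 9F 91 97.
Offset 15: leading byte 0xEF = 11101111 → 3-byte char #6 = EF A7 A4.
Offset 18: leading byte 0xF0 = 11110000 → 4-byte char #7 = F0 90 8C 87.
Leading byte 0xF0 = 11110000 matches 11110xxx → 4-byte sequence.
Byte 1: 0xF0 = 11110000, payload 000 (3 bits).
Byte 2: 0x90 = 10010000 (10xxxxxx ✓), payload 010000.
Byte 3: 0x8C = 10001100 (10xxxxxx ✓), payload 001100.
Byte 4: 0x87 = 10000111 (10xxxxxx ✓), payload 000111.
Concatenate: 000010000001100000111 = 0x10307 (21 bits → U+10307).

U+10307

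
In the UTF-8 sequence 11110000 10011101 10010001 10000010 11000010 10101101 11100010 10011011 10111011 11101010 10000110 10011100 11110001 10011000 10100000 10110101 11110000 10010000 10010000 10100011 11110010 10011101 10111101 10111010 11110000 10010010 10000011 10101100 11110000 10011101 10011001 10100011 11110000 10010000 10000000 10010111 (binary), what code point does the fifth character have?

U+58835

Offset 0: leading byte 0xF0 = 11110000 → 4-byte char #1 = F0 9D 91 82.
Offset 4: leading byte 0xC2 = 11000010 → 2-byte char #2 = C2 AD.
Offset 6: leading byte 0xE2 = 11100010 → 3-byte char #3 = E2 9B BB.
Offset 9: leading byte 0xEA = 11101010 → 3-byte char #4 = EA 86 9C.
Offset 12: leading byte 0xF1 = 11110001 → 4-byte char #5 = F1 98 A0 B5.
Leading byte 0xF1 = 11110001 matches 11110xxx → 4-byte sequence.
Byte 1: 0xF1 = 11110001, payload 001 (3 bits).
Byte 2: 0x98 = 10011000 (10xxxxxx ✓), payload 011000.
Byte 3: 0xA0 = 10100000 (10xxxxxx ✓), payload 100000.
Byte 4: 0xB5 = 10110101 (10xxxxxx ✓), payload 110101.
Concatenate: 001011000100000110101 = 0x58835 (21 bits → U+58835).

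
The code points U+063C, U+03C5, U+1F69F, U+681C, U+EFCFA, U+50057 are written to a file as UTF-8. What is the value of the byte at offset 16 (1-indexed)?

1-indexed offset 16 is 0-indexed offset 15.
U+063C → 2-byte form D8 BC at offsets 0–1.
U+03C5 → 2-byte form CF 85 at offsets 2–3.
U+1F69F → 4-byte form F0 9F 9A 9F at offsets 4–7.
U+681C → 3-byte form E6 A0 9C at offsets 8–10.
U+EFCFA → 4-byte form F3 AF B3 BA at offsets 11–14.
U+50057 → 4-byte form F1 90 81 97 at offsets 15–18.
Offset 15 falls in char 6's range; it's byte 1 of F1 90 81 97 = 0xF1.

0xF1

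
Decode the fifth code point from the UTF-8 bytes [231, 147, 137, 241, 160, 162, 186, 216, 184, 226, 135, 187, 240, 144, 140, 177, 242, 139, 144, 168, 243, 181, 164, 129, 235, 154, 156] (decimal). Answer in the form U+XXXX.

Offset 0: leading byte 0xE7 = 11100111 → 3-byte char #1 = E7 93 89.
Offset 3: leading byte 0xF1 = 11110001 → 4-byte char #2 = F1 A0 A2 BA.
Offset 7: leading byte 0xD8 = 11011000 → 2-byte char #3 = D8 B8.
Offset 9: leading byte 0xE2 = 11100010 → 3-byte char #4 = E2 87 BB.
Offset 12: leading byte 0xF0 = 11110000 → 4-byte char #5 = F0 90 8C B1.
Leading byte 0xF0 = 11110000 matches 11110xxx → 4-byte sequence.
Byte 1: 0xF0 = 11110000, payload 000 (3 bits).
Byte 2: 0x90 = 10010000 (10xxxxxx ✓), payload 010000.
Byte 3: 0x8C = 10001100 (10xxxxxx ✓), payload 001100.
Byte 4: 0xB1 = 10110001 (10xxxxxx ✓), payload 110001.
Concatenate: 000010000001100110001 = 0x10331 (21 bits → U+10331).

U+10331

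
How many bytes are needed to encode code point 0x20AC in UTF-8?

3

U+20AC = 0x20AC. UTF-8 uses 1 byte below 0x80, 2 below 0x800, 3 below 0x10000, 4 up to 0x10FFFF. 0x20AC is in U+0800–U+FFFF → 3 bytes.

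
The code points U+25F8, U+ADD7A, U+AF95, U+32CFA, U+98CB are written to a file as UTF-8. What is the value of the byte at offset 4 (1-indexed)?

1-indexed offset 4 is 0-indexed offset 3.
U+25F8 → 3-byte form E2 97 B8 at offsets 0–2.
U+ADD7A → 4-byte form F2 AD B5 BA at offsets 3–6.
Offset 3 falls in char 2's range; it's byte 1 of F2 AD B5 BA = 0xF2.

0xF2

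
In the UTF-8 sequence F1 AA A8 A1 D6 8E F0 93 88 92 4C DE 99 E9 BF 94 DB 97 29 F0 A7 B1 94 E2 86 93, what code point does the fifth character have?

Offset 0: leading byte 0xF1 = 11110001 → 4-byte char #1 = F1 AA A8 A1.
Offset 4: leading byte 0xD6 = 11010110 → 2-byte char #2 = D6 8E.
Offset 6: leading byte 0xF0 = 11110000 → 4-byte char #3 = F0 93 88 92.
Offset 10: leading byte 0x4C = 01001100 → 1-byte char #4 = 4C.
Offset 11: leading byte 0xDE = 11011110 → 2-byte char #5 = DE 99.
Leading byte 0xDE = 11011110 matches 110xxxxx → 2-byte sequence.
Byte 1: 0xDE = 11011110, payload 11110 (5 bits).
Byte 2: 0x99 = 10011001 (10xxxxxx ✓), payload 011001.
Concatenate: 11110011001 = 0x799 (11 bits → U+0799).

U+0799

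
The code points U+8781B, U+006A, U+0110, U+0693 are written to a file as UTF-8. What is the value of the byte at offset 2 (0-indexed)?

U+8781B → 4-byte form F2 87 A0 9B at offsets 0–3.
Offset 2 falls in char 1's range; it's byte 3 of F2 87 A0 9B = 0xA0.

0xA0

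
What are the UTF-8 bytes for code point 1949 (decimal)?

U+079D = 0x79D = 1949 decimal. In range U+0080–U+07FF → 2-byte form: 110xxxxx 10xxxxxx.
Binary (11 bits): 11110011101.
Split 5+6: 11110 | 011101.
Byte 1: 11011110 = 0xDE.
Byte 2: 10011101 = 0x9D.

DE 9D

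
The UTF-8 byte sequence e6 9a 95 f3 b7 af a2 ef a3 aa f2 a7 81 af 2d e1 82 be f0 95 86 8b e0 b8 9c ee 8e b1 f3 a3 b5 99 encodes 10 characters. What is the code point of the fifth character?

U+002D

Offset 0: leading byte 0xE6 = 11100110 → 3-byte char #1 = E6 9A 95.
Offset 3: leading byte 0xF3 = 11110011 → 4-byte char #2 = F3 B7 AF A2.
Offset 7: leading byte 0xEF = 11101111 → 3-byte char #3 = EF A3 AA.
Offset 10: leading byte 0xF2 = 11110010 → 4-byte char #4 = F2 A7 81 AF.
Offset 14: leading byte 0x2D = 00101101 → 1-byte char #5 = 2D.
Leading byte 0x2D = 00101101 matches 0xxxxxxx → 1-byte sequence.
Byte 1: 0x2D = 00101101, payload 0101101 (7 bits).
Concatenate: 0101101 = 0x2D (7 bits → U+002D).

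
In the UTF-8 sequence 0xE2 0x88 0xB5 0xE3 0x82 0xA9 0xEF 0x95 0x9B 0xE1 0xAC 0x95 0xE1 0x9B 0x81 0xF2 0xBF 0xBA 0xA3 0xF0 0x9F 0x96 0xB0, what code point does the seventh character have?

U+1F5B0

Offset 0: leading byte 0xE2 = 11100010 → 3-byte char #1 = E2 88 B5.
Offset 3: leading byte 0xE3 = 11100011 → 3-byte char #2 = E3 82 A9.
Offset 6: leading byte 0xEF = 11101111 → 3-byte char #3 = EF 95 9B.
Offset 9: leading byte 0xE1 = 11100001 → 3-byte char #4 = E1 AC 95.
Offset 12: leading byte 0xE1 = 11100001 → 3-byte char #5 = E1 9B 81.
Offset 15: leading byte 0xF2 = 11110010 → 4-byte char #6 = F2 BF BA A3.
Offset 19: leading byte 0xF0 = 11110000 → 4-byte char #7 = F0 9F 96 B0.
Leading byte 0xF0 = 11110000 matches 11110xxx → 4-byte sequence.
Byte 1: 0xF0 = 11110000, payload 000 (3 bits).
Byte 2: 0x9F = 10011111 (10xxxxxx ✓), payload 011111.
Byte 3: 0x96 = 10010110 (10xxxxxx ✓), payload 010110.
Byte 4: 0xB0 = 10110000 (10xxxxxx ✓), payload 110000.
Concatenate: 000011111010110110000 = 0x1F5B0 (21 bits → U+1F5B0).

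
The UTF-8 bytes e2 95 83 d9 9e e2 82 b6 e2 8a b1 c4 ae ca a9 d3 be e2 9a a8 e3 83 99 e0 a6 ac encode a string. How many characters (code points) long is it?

10

Byte at offset 0: 0xE2 = 11100010 → 3-byte char (#1). Advance 3.
Byte at offset 3: 0xD9 = 11011001 → 2-byte char (#2). Advance 2.
Byte at offset 5: 0xE2 = 11100010 → 3-byte char (#3). Advance 3.
Byte at offset 8: 0xE2 = 11100010 → 3-byte char (#4). Advance 3.
Byte at offset 11: 0xC4 = 11000100 → 2-byte char (#5). Advance 2.
Byte at offset 13: 0xCA = 11001010 → 2-byte char (#6). Advance 2.
Byte at offset 15: 0xD3 = 11010011 → 2-byte char (#7). Advance 2.
Byte at offset 17: 0xE2 = 11100010 → 3-byte char (#8). Advance 3.
Byte at offset 20: 0xE3 = 11100011 → 3-byte char (#9). Advance 3.
Byte at offset 23: 0xE0 = 11100000 → 3-byte char (#10). Advance 3.
Reached end at offset 26 after 10 code points.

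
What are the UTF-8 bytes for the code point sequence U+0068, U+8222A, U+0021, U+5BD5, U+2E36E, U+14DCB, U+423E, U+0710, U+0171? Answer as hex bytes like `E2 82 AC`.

U+0068: 1-byte form → 68.
U+8222A: 4-byte form → F2 82 88 AA.
U+0021: 1-byte form → 21.
U+5BD5: 3-byte form → E5 AF 95.
U+2E36E: 4-byte form → F0 AE 8D AE.
U+14DCB: 4-byte form → F0 94 B7 8B.
U+423E: 3-byte form → E4 88 BE.
U+0710: 2-byte form → DC 90.
U+0171: 2-byte form → C5 B1.
Concatenated (24 bytes): 68 F2 82 88 AA 21 E5 AF 95 F0 AE 8D AE F0 94 B7 8B E4 88 BE DC 90 C5 B1.

68 F2 82 88 AA 21 E5 AF 95 F0 AE 8D AE F0 94 B7 8B E4 88 BE DC 90 C5 B1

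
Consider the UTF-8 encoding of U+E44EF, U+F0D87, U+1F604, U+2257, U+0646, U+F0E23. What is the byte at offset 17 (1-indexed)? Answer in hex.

1-indexed offset 17 is 0-indexed offset 16.
U+E44EF → 4-byte form F3 A4 93 AF at offsets 0–3.
U+F0D87 → 4-byte form F3 B0 B6 87 at offsets 4–7.
U+1F604 → 4-byte form F0 9F 98 84 at offsets 8–11.
U+2257 → 3-byte form E2 89 97 at offsets 12–14.
U+0646 → 2-byte form D9 86 at offsets 15–16.
Offset 16 falls in char 5's range; it's byte 2 of D9 86 = 0x86.

0x86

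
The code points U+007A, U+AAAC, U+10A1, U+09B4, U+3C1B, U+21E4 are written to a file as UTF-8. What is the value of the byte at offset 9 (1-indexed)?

1-indexed offset 9 is 0-indexed offset 8.
U+007A → 1-byte form 7A at offsets 0–0.
U+AAAC → 3-byte form EA AA AC at offsets 1–3.
U+10A1 → 3-byte form E1 82 A1 at offsets 4–6.
U+09B4 → 3-byte form E0 A6 B4 at offsets 7–9.
Offset 8 falls in char 4's range; it's byte 2 of E0 A6 B4 = 0xA6.

0xA6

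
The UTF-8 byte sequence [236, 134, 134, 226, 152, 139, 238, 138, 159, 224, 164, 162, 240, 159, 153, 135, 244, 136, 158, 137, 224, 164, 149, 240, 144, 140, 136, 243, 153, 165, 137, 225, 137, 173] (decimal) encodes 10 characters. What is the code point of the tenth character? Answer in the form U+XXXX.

U+126D

Offset 0: leading byte 0xEC = 11101100 → 3-byte char #1 = EC 86 86.
Offset 3: leading byte 0xE2 = 11100010 → 3-byte char #2 = E2 98 8B.
Offset 6: leading byte 0xEE = 11101110 → 3-byte char #3 = EE 8A 9F.
Offset 9: leading byte 0xE0 = 11100000 → 3-byte char #4 = E0 A4 A2.
Offset 12: leading byte 0xF0 = 11110000 → 4-byte char #5 = F0 9F 99 87.
Offset 16: leading byte 0xF4 = 11110100 → 4-byte char #6 = F4 88 9E 89.
Offset 20: leading byte 0xE0 = 11100000 → 3-byte char #7 = E0 A4 95.
Offset 23: leading byte 0xF0 = 11110000 → 4-byte char #8 = F0 90 8C 88.
Offset 27: leading byte 0xF3 = 11110011 → 4-byte char #9 = F3 99 A5 89.
Offset 31: leading byte 0xE1 = 11100001 → 3-byte char #10 = E1 89 AD.
Leading byte 0xE1 = 11100001 matches 1110xxxx → 3-byte sequence.
Byte 1: 0xE1 = 11100001, payload 0001 (4 bits).
Byte 2: 0x89 = 10001001 (10xxxxxx ✓), payload 001001.
Byte 3: 0xAD = 10101101 (10xxxxxx ✓), payload 101101.
Concatenate: 0001001001101101 = 0x126D (16 bits → U+126D).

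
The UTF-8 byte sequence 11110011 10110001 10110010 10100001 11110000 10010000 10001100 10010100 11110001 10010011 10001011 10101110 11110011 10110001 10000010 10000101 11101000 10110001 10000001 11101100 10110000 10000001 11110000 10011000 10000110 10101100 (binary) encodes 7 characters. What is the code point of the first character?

Offset 0: leading byte 0xF3 = 11110011 → 4-byte char #1 = F3 B1 B2 A1.
Leading byte 0xF3 = 11110011 matches 11110xxx → 4-byte sequence.
Byte 1: 0xF3 = 11110011, payload 011 (3 bits).
Byte 2: 0xB1 = 10110001 (10xxxxxx ✓), payload 110001.
Byte 3: 0xB2 = 10110010 (10xxxxxx ✓), payload 110010.
Byte 4: 0xA1 = 10100001 (10xxxxxx ✓), payload 100001.
Concatenate: 011110001110010100001 = 0xF1CA1 (21 bits → U+F1CA1).

U+F1CA1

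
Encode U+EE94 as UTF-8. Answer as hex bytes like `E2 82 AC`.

U+EE94 = 0xEE94 = 61076 decimal. In range U+0800–U+FFFF → 3-byte form: 1110xxxx 10xxxxxx 10xxxxxx.
Binary (16 bits): 1110111010010100.
Split 4+6+6: 1110 | 111010 | 010100.
Byte 1: 11101110 = 0xEE.
Byte 2: 10111010 = 0xBA.
Byte 3: 10010100 = 0x94.

EE BA 94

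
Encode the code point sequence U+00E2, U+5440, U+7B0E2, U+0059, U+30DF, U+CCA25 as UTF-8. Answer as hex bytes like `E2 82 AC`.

U+00E2: 2-byte form → C3 A2.
U+5440: 3-byte form → E5 91 80.
U+7B0E2: 4-byte form → F1 BB 83 A2.
U+0059: 1-byte form → 59.
U+30DF: 3-byte form → E3 83 9F.
U+CCA25: 4-byte form → F3 8C A8 A5.
Concatenated (17 bytes): C3 A2 E5 91 80 F1 BB 83 A2 59 E3 83 9F F3 8C A8 A5.

C3 A2 E5 91 80 F1 BB 83 A2 59 E3 83 9F F3 8C A8 A5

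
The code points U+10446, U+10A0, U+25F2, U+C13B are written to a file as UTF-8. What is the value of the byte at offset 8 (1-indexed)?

1-indexed offset 8 is 0-indexed offset 7.
U+10446 → 4-byte form F0 90 91 86 at offsets 0–3.
U+10A0 → 3-byte form E1 82 A0 at offsets 4–6.
U+25F2 → 3-byte form E2 97 B2 at offsets 7–9.
Offset 7 falls in char 3's range; it's byte 1 of E2 97 B2 = 0xE2.

0xE2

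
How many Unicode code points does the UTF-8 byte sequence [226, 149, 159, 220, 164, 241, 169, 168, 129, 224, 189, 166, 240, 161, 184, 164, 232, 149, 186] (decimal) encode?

Byte at offset 0: 0xE2 = 11100010 → 3-byte char (#1). Advance 3.
Byte at offset 3: 0xDC = 11011100 → 2-byte char (#2). Advance 2.
Byte at offset 5: 0xF1 = 11110001 → 4-byte char (#3). Advance 4.
Byte at offset 9: 0xE0 = 11100000 → 3-byte char (#4). Advance 3.
Byte at offset 12: 0xF0 = 11110000 → 4-byte char (#5). Advance 4.
Byte at offset 16: 0xE8 = 11101000 → 3-byte char (#6). Advance 3.
Reached end at offset 19 after 6 code points.

6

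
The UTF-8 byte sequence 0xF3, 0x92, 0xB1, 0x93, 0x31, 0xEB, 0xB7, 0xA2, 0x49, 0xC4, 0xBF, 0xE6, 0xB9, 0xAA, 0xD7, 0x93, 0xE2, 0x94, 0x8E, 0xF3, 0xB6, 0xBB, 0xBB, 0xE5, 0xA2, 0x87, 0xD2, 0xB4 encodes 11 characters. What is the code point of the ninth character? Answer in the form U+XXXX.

U+F6EFB

Offset 0: leading byte 0xF3 = 11110011 → 4-byte char #1 = F3 92 B1 93.
Offset 4: leading byte 0x31 = 00110001 → 1-byte char #2 = 31.
Offset 5: leading byte 0xEB = 11101011 → 3-byte char #3 = EB B7 A2.
Offset 8: leading byte 0x49 = 01001001 → 1-byte char #4 = 49.
Offset 9: leading byte 0xC4 = 11000100 → 2-byte char #5 = C4 BF.
Offset 11: leading byte 0xE6 = 11100110 → 3-byte char #6 = E6 B9 AA.
Offset 14: leading byte 0xD7 = 11010111 → 2-byte char #7 = D7 93.
Offset 16: leading byte 0xE2 = 11100010 → 3-byte char #8 = E2 94 8E.
Offset 19: leading byte 0xF3 = 11110011 → 4-byte char #9 = F3 B6 BB BB.
Leading byte 0xF3 = 11110011 matches 11110xxx → 4-byte sequence.
Byte 1: 0xF3 = 11110011, payload 011 (3 bits).
Byte 2: 0xB6 = 10110110 (10xxxxxx ✓), payload 110110.
Byte 3: 0xBB = 10111011 (10xxxxxx ✓), payload 111011.
Byte 4: 0xBB = 10111011 (10xxxxxx ✓), payload 111011.
Concatenate: 011110110111011111011 = 0xF6EFB (21 bits → U+F6EFB).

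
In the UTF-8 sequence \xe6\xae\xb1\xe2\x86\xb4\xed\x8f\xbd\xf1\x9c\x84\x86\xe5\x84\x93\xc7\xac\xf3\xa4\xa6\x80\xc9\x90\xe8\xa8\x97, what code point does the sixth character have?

Offset 0: leading byte 0xE6 = 11100110 → 3-byte char #1 = E6 AE B1.
Offset 3: leading byte 0xE2 = 11100010 → 3-byte char #2 = E2 86 B4.
Offset 6: leading byte 0xED = 11101101 → 3-byte char #3 = ED 8F BD.
Offset 9: leading byte 0xF1 = 11110001 → 4-byte char #4 = F1 9C 84 86.
Offset 13: leading byte 0xE5 = 11100101 → 3-byte char #5 = E5 84 93.
Offset 16: leading byte 0xC7 = 11000111 → 2-byte char #6 = C7 AC.
Leading byte 0xC7 = 11000111 matches 110xxxxx → 2-byte sequence.
Byte 1: 0xC7 = 11000111, payload 00111 (5 bits).
Byte 2: 0xAC = 10101100 (10xxxxxx ✓), payload 101100.
Concatenate: 00111101100 = 0x1EC (11 bits → U+01EC).

U+01EC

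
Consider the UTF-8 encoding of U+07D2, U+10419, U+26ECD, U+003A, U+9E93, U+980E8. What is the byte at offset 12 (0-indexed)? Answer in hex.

0xBA

U+07D2 → 2-byte form DF 92 at offsets 0–1.
U+10419 → 4-byte form F0 90 90 99 at offsets 2–5.
U+26ECD → 4-byte form F0 A6 BB 8D at offsets 6–9.
U+003A → 1-byte form 3A at offsets 10–10.
U+9E93 → 3-byte form E9 BA 93 at offsets 11–13.
Offset 12 falls in char 5's range; it's byte 2 of E9 BA 93 = 0xBA.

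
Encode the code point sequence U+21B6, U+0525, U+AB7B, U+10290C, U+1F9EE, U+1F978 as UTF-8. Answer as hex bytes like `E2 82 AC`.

E2 86 B6 D4 A5 EA AD BB F4 82 A4 8C F0 9F A7 AE F0 9F A5 B8

U+21B6: 3-byte form → E2 86 B6.
U+0525: 2-byte form → D4 A5.
U+AB7B: 3-byte form → EA AD BB.
U+10290C: 4-byte form → F4 82 A4 8C.
U+1F9EE: 4-byte form → F0 9F A7 AE.
U+1F978: 4-byte form → F0 9F A5 B8.
Concatenated (20 bytes): E2 86 B6 D4 A5 EA AD BB F4 82 A4 8C F0 9F A7 AE F0 9F A5 B8.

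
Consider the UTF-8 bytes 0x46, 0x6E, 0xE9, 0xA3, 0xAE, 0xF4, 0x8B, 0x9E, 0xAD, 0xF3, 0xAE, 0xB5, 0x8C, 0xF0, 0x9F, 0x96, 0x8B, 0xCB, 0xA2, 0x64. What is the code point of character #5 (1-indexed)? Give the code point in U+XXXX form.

U+EED4C

Offset 0: leading byte 0x46 = 01000110 → 1-byte char #1 = 46.
Offset 1: leading byte 0x6E = 01101110 → 1-byte char #2 = 6E.
Offset 2: leading byte 0xE9 = 11101001 → 3-byte char #3 = E9 A3 AE.
Offset 5: leading byte 0xF4 = 11110100 → 4-byte char #4 = F4 8B 9E AD.
Offset 9: leading byte 0xF3 = 11110011 → 4-byte char #5 = F3 AE B5 8C.
Leading byte 0xF3 = 11110011 matches 11110xxx → 4-byte sequence.
Byte 1: 0xF3 = 11110011, payload 011 (3 bits).
Byte 2: 0xAE = 10101110 (10xxxxxx ✓), payload 101110.
Byte 3: 0xB5 = 10110101 (10xxxxxx ✓), payload 110101.
Byte 4: 0x8C = 10001100 (10xxxxxx ✓), payload 001100.
Concatenate: 011101110110101001100 = 0xEED4C (21 bits → U+EED4C).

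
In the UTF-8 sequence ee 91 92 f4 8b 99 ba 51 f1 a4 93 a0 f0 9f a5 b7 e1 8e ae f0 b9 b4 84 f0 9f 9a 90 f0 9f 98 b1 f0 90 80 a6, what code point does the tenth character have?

Offset 0: leading byte 0xEE = 11101110 → 3-byte char #1 = EE 91 92.
Offset 3: leading byte 0xF4 = 11110100 → 4-byte char #2 = F4 8B 99 BA.
Offset 7: leading byte 0x51 = 01010001 → 1-byte char #3 = 51.
Offset 8: leading byte 0xF1 = 11110001 → 4-byte char #4 = F1 A4 93 A0.
Offset 12: leading byte 0xF0 = 11110000 → 4-byte char #5 = F0 9F A5 B7.
Offset 16: leading byte 0xE1 = 11100001 → 3-byte char #6 = E1 8E AE.
Offset 19: leading byte 0xF0 = 11110000 → 4-byte char #7 = F0 B9 B4 84.
Offset 23: leading byte 0xF0 = 11110000 → 4-byte char #8 = F0 9F 9A 90.
Offset 27: leading byte 0xF0 = 11110000 → 4-byte char #9 = F0 9F 98 B1.
Offset 31: leading byte 0xF0 = 11110000 → 4-byte char #10 = F0 90 80 A6.
Leading byte 0xF0 = 11110000 matches 11110xxx → 4-byte sequence.
Byte 1: 0xF0 = 11110000, payload 000 (3 bits).
Byte 2: 0x90 = 10010000 (10xxxxxx ✓), payload 010000.
Byte 3: 0x80 = 10000000 (10xxxxxx ✓), payload 000000.
Byte 4: 0xA6 = 10100110 (10xxxxxx ✓), payload 100110.
Concatenate: 000010000000000100110 = 0x10026 (21 bits → U+10026).

U+10026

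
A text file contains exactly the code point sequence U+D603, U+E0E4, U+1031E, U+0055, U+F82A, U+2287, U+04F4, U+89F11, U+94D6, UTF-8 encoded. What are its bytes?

U+D603: 3-byte form → ED 98 83.
U+E0E4: 3-byte form → EE 83 A4.
U+1031E: 4-byte form → F0 90 8C 9E.
U+0055: 1-byte form → 55.
U+F82A: 3-byte form → EF A0 AA.
U+2287: 3-byte form → E2 8A 87.
U+04F4: 2-byte form → D3 B4.
U+89F11: 4-byte form → F2 89 BC 91.
U+94D6: 3-byte form → E9 93 96.
Concatenated (26 bytes): ED 98 83 EE 83 A4 F0 90 8C 9E 55 EF A0 AA E2 8A 87 D3 B4 F2 89 BC 91 E9 93 96.

ED 98 83 EE 83 A4 F0 90 8C 9E 55 EF A0 AA E2 8A 87 D3 B4 F2 89 BC 91 E9 93 96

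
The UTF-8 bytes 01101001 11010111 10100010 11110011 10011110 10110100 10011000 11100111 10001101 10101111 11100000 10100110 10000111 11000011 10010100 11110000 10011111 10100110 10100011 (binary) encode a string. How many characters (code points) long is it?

7

Byte at offset 0: 0x69 = 01101001 → 1-byte char (#1). Advance 1.
Byte at offset 1: 0xD7 = 11010111 → 2-byte char (#2). Advance 2.
Byte at offset 3: 0xF3 = 11110011 → 4-byte char (#3). Advance 4.
Byte at offset 7: 0xE7 = 11100111 → 3-byte char (#4). Advance 3.
Byte at offset 10: 0xE0 = 11100000 → 3-byte char (#5). Advance 3.
Byte at offset 13: 0xC3 = 11000011 → 2-byte char (#6). Advance 2.
Byte at offset 15: 0xF0 = 11110000 → 4-byte char (#7). Advance 4.
Reached end at offset 19 after 7 code points.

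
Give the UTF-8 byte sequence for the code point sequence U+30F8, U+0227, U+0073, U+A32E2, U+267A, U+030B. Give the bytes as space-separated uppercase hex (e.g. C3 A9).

U+30F8: 3-byte form → E3 83 B8.
U+0227: 2-byte form → C8 A7.
U+0073: 1-byte form → 73.
U+A32E2: 4-byte form → F2 A3 8B A2.
U+267A: 3-byte form → E2 99 BA.
U+030B: 2-byte form → CC 8B.
Concatenated (15 bytes): E3 83 B8 C8 A7 73 F2 A3 8B A2 E2 99 BA CC 8B.

E3 83 B8 C8 A7 73 F2 A3 8B A2 E2 99 BA CC 8B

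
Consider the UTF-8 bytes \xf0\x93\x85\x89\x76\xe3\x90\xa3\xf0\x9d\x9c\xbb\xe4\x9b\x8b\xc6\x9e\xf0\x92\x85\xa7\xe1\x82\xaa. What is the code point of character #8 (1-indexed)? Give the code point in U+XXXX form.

U+10AA

Offset 0: leading byte 0xF0 = 11110000 → 4-byte char #1 = F0 93 85 89.
Offset 4: leading byte 0x76 = 01110110 → 1-byte char #2 = 76.
Offset 5: leading byte 0xE3 = 11100011 → 3-byte char #3 = E3 90 A3.
Offset 8: leading byte 0xF0 = 11110000 → 4-byte char #4 = F0 9D 9C BB.
Offset 12: leading byte 0xE4 = 11100100 → 3-byte char #5 = E4 9B 8B.
Offset 15: leading byte 0xC6 = 11000110 → 2-byte char #6 = C6 9E.
Offset 17: leading byte 0xF0 = 11110000 → 4-byte char #7 = F0 92 85 A7.
Offset 21: leading byte 0xE1 = 11100001 → 3-byte char #8 = E1 82 AA.
Leading byte 0xE1 = 11100001 matches 1110xxxx → 3-byte sequence.
Byte 1: 0xE1 = 11100001, payload 0001 (4 bits).
Byte 2: 0x82 = 10000010 (10xxxxxx ✓), payload 000010.
Byte 3: 0xAA = 10101010 (10xxxxxx ✓), payload 101010.
Concatenate: 0001000010101010 = 0x10AA (16 bits → U+10AA).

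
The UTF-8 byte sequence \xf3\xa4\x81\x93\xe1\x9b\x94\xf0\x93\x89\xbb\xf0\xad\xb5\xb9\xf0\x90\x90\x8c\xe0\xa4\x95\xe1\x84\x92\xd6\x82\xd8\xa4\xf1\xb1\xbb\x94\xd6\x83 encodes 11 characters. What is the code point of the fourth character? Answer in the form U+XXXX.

Offset 0: leading byte 0xF3 = 11110011 → 4-byte char #1 = F3 A4 81 93.
Offset 4: leading byte 0xE1 = 11100001 → 3-byte char #2 = E1 9B 94.
Offset 7: leading byte 0xF0 = 11110000 → 4-byte char #3 = F0 93 89 BB.
Offset 11: leading byte 0xF0 = 11110000 → 4-byte char #4 = F0 AD B5 B9.
Leading byte 0xF0 = 11110000 matches 11110xxx → 4-byte sequence.
Byte 1: 0xF0 = 11110000, payload 000 (3 bits).
Byte 2: 0xAD = 10101101 (10xxxxxx ✓), payload 101101.
Byte 3: 0xB5 = 10110101 (10xxxxxx ✓), payload 110101.
Byte 4: 0xB9 = 10111001 (10xxxxxx ✓), payload 111001.
Concatenate: 000101101110101111001 = 0x2DD79 (21 bits → U+2DD79).

U+2DD79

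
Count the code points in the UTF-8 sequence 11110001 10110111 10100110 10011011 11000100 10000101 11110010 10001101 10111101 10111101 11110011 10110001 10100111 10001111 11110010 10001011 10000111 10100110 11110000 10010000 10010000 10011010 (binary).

6

Byte at offset 0: 0xF1 = 11110001 → 4-byte char (#1). Advance 4.
Byte at offset 4: 0xC4 = 11000100 → 2-byte char (#2). Advance 2.
Byte at offset 6: 0xF2 = 11110010 → 4-byte char (#3). Advance 4.
Byte at offset 10: 0xF3 = 11110011 → 4-byte char (#4). Advance 4.
Byte at offset 14: 0xF2 = 11110010 → 4-byte char (#5). Advance 4.
Byte at offset 18: 0xF0 = 11110000 → 4-byte char (#6). Advance 4.
Reached end at offset 22 after 6 code points.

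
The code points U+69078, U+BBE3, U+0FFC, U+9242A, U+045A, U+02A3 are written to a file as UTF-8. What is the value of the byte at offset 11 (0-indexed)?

0x92

U+69078 → 4-byte form F1 A9 81 B8 at offsets 0–3.
U+BBE3 → 3-byte form EB AF A3 at offsets 4–6.
U+0FFC → 3-byte form E0 BF BC at offsets 7–9.
U+9242A → 4-byte form F2 92 90 AA at offsets 10–13.
Offset 11 falls in char 4's range; it's byte 2 of F2 92 90 AA = 0x92.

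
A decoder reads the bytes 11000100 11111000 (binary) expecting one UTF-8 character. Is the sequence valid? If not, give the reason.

invalid (non-continuation byte where continuation expected)

Leading byte 0xC4 = 11000100 → 2-byte form.
Byte 2 is 0xF8 = 11111000, which is not 10xxxxxx — expected a continuation byte.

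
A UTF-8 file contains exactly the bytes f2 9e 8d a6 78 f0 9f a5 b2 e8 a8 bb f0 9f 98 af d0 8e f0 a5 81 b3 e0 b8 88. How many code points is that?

8

Byte at offset 0: 0xF2 = 11110010 → 4-byte char (#1). Advance 4.
Byte at offset 4: 0x78 = 01111000 → 1-byte char (#2). Advance 1.
Byte at offset 5: 0xF0 = 11110000 → 4-byte char (#3). Advance 4.
Byte at offset 9: 0xE8 = 11101000 → 3-byte char (#4). Advance 3.
Byte at offset 12: 0xF0 = 11110000 → 4-byte char (#5). Advance 4.
Byte at offset 16: 0xD0 = 11010000 → 2-byte char (#6). Advance 2.
Byte at offset 18: 0xF0 = 11110000 → 4-byte char (#7). Advance 4.
Byte at offset 22: 0xE0 = 11100000 → 3-byte char (#8). Advance 3.
Reached end at offset 25 after 8 code points.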